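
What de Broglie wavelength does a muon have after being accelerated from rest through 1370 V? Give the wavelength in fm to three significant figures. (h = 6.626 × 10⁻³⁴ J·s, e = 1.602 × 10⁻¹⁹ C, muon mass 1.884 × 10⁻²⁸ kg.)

KE = eV = 1.602 × 10⁻¹⁹ × 1370 = 2.195 × 10⁻¹⁶ J.
p = √(2mKE) = √(2 × 1.884 × 10⁻²⁸ × 2.195 × 10⁻¹⁶) = 2.876 × 10⁻²² kg·m/s.
λ = h/p = 6.626 × 10⁻³⁴ / 2.876 × 10⁻²² = 2.30 × 10⁻¹² m = 2300 fm.

λ = 2300 fm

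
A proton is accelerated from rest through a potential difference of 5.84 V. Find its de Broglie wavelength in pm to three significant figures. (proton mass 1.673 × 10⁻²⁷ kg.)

λ = 11.8 pm

KE = eV = 1.602 × 10⁻¹⁹ × 5.840 = 9.356 × 10⁻¹⁹ J.
p = √(2mKE) = √(2 × 1.673 × 10⁻²⁷ × 9.356 × 10⁻¹⁹) = 5.595 × 10⁻²³ kg·m/s.
λ = h/p = 6.626 × 10⁻³⁴ / 5.595 × 10⁻²³ = 1.18 × 10⁻¹¹ m = 11.8 pm.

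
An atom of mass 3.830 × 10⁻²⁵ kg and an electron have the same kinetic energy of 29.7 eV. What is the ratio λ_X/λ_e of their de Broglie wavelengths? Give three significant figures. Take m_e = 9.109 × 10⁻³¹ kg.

λ_X/λ_e = 1.54 × 10⁻³

At fixed KE, p = √(2mKE) so λ = h/p ∝ 1/√m.
λ_X/λ_e = √(m_e/m_X) = √(9.109 × 10⁻³¹/3.830 × 10⁻²⁵) = √(2.378 × 10⁻⁶) = 1.54 × 10⁻³.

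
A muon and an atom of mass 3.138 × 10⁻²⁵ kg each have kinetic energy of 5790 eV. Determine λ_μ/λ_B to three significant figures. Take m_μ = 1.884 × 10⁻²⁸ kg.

At fixed KE, p = √(2mKE) so λ = h/p ∝ 1/√m.
λ_μ/λ_B = √(m_B/m_μ) = √(3.138 × 10⁻²⁵/1.884 × 10⁻²⁸) = √(1666) = 40.8.

λ_μ/λ_B = 40.8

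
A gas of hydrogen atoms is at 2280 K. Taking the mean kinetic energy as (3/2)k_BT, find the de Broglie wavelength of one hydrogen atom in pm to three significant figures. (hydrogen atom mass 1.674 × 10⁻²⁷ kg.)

KE = (3/2)k_BT = 1.5 × 1.381 × 10⁻²³ × 2280 = 4.723 × 10⁻²⁰ J.
p = √(2mKE) = √(2 × 1.674 × 10⁻²⁷ × 4.723 × 10⁻²⁰) = 1.257 × 10⁻²³ kg·m/s.
λ = h/p = 5.27 × 10⁻¹¹ m = 52.7 pm.

λ = 52.7 pm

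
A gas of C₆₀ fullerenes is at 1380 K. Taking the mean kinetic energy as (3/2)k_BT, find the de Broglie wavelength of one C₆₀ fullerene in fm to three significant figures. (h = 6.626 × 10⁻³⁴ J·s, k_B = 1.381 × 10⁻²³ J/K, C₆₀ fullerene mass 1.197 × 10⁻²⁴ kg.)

KE = (3/2)k_BT = 1.5 × 1.381 × 10⁻²³ × 1380 = 2.859 × 10⁻²⁰ J.
p = √(2mKE) = √(2 × 1.197 × 10⁻²⁴ × 2.859 × 10⁻²⁰) = 2.616 × 10⁻²² kg·m/s.
λ = h/p = 2.53 × 10⁻¹² m = 2530 fm.

λ = 2530 fm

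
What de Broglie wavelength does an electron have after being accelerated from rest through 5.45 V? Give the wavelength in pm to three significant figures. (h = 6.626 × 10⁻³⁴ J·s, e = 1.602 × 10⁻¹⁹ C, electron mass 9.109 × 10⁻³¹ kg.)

λ = 525 pm

KE = eV = 1.602 × 10⁻¹⁹ × 5.450 = 8.731 × 10⁻¹⁹ J.
p = √(2mKE) = √(2 × 9.109 × 10⁻³¹ × 8.731 × 10⁻¹⁹) = 1.261 × 10⁻²⁴ kg·m/s.
λ = h/p = 6.626 × 10⁻³⁴ / 1.261 × 10⁻²⁴ = 5.25 × 10⁻¹⁰ m = 525 pm.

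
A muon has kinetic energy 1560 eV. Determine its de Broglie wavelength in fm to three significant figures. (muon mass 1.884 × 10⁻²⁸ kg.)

λ = 2160 fm

KE = 1560 eV = 2.499 × 10⁻¹⁶ J.
p = √(2mKE) = √(2 × 1.884 × 10⁻²⁸ × 2.499 × 10⁻¹⁶) = 3.069 × 10⁻²² kg·m/s.
λ = h/p = 6.626 × 10⁻³⁴ / 3.069 × 10⁻²² = 2.16 × 10⁻¹² m = 2160 fm.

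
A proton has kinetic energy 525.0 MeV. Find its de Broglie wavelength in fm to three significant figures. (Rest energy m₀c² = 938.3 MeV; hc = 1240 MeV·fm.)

Total energy E = KE + m₀c² = 525.0 + 938.3 = 1463.3 MeV.
(pc)² = E² − (m₀c²)² = (1463.3)² − (938.3)² = 1.261 × 10⁶ MeV², so pc = 1123 MeV.
λ = hc/(pc) = 1240 MeV·fm / 1123 MeV = 1.10 fm.

λ = 1.10 fm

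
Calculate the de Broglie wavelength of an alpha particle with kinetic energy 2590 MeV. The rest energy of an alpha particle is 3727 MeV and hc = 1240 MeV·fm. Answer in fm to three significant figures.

λ = 0.243 fm

Total energy E = KE + m₀c² = 2590 + 3727 = 6317 MeV.
(pc)² = E² − (m₀c²)² = (6317)² − (3727)² = 2.601 × 10⁷ MeV², so pc = 5100 MeV.
λ = hc/(pc) = 1240 MeV·fm / 5100 MeV = 0.243 fm.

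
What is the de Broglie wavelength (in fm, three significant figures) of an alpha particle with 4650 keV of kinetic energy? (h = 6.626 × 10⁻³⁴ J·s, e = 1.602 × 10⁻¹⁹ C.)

KE = 4650 keV = 7.449 × 10⁻¹³ J.
p = √(2mKE) = √(2 × 6.645 × 10⁻²⁷ × 7.449 × 10⁻¹³) = 9.950 × 10⁻²⁰ kg·m/s.
λ = h/p = 6.626 × 10⁻³⁴ / 9.950 × 10⁻²⁰ = 6.66 × 10⁻¹⁵ m = 6.66 fm.

λ = 6.66 fm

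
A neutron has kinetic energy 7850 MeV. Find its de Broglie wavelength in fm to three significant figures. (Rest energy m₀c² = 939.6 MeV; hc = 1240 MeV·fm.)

Total energy E = KE + m₀c² = 7850 + 939.6 = 8789.6 MeV.
(pc)² = E² − (m₀c²)² = (8789.6)² − (939.6)² = 7.637 × 10⁷ MeV², so pc = 8739 MeV.
λ = hc/(pc) = 1240 MeV·fm / 8739 MeV = 0.142 fm.

λ = 0.142 fm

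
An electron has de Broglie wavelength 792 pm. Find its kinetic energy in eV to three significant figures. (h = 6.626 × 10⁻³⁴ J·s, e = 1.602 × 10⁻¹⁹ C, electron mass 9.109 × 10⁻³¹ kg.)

p = h/λ = 6.626 × 10⁻³⁴ / 7.920 × 10⁻¹⁰ = 8.366 × 10⁻²⁵ kg·m/s.
KE = p²/(2m) = (8.366 × 10⁻²⁵)² / (2 × 9.109 × 10⁻³¹) = 3.842 × 10⁻¹⁹ J = 2.40 eV.

KE = 2.40 eV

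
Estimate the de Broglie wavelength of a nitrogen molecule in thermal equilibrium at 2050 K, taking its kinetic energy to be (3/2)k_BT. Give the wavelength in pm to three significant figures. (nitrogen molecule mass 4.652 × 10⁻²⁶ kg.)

λ = 10.5 pm

KE = (3/2)k_BT = 1.5 × 1.381 × 10⁻²³ × 2050 = 4.247 × 10⁻²⁰ J.
p = √(2mKE) = √(2 × 4.652 × 10⁻²⁶ × 4.247 × 10⁻²⁰) = 6.286 × 10⁻²³ kg·m/s.
λ = h/p = 1.05 × 10⁻¹¹ m = 10.5 pm.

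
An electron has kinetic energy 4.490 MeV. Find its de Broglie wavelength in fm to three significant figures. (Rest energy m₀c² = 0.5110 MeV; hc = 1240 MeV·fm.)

λ = 249 fm

Total energy E = KE + m₀c² = 4.490 + 0.5110 = 5.0010 MeV.
(pc)² = E² − (m₀c²)² = (5.0010)² − (0.5110)² = 24.75 MeV², so pc = 4.975 MeV.
λ = hc/(pc) = 1240 MeV·fm / 4.975 MeV = 249 fm.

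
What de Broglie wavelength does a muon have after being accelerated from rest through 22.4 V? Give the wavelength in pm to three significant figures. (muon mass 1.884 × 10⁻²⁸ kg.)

λ = 18.0 pm

KE = eV = 1.602 × 10⁻¹⁹ × 22.40 = 3.588 × 10⁻¹⁸ J.
p = √(2mKE) = √(2 × 1.884 × 10⁻²⁸ × 3.588 × 10⁻¹⁸) = 3.677 × 10⁻²³ kg·m/s.
λ = h/p = 6.626 × 10⁻³⁴ / 3.677 × 10⁻²³ = 1.80 × 10⁻¹¹ m = 18.0 pm.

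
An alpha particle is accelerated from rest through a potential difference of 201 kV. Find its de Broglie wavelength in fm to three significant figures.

λ = 22.6 fm

KE = 2eV = 2 × 1.602 × 10⁻¹⁹ × 2.010 × 10⁵ = 6.440 × 10⁻¹⁴ J.
p = √(2mKE) = √(2 × 6.645 × 10⁻²⁷ × 6.440 × 10⁻¹⁴) = 2.926 × 10⁻²⁰ kg·m/s.
λ = h/p = 6.626 × 10⁻³⁴ / 2.926 × 10⁻²⁰ = 2.26 × 10⁻¹⁴ m = 22.6 fm.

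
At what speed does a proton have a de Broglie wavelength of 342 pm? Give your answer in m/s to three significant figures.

p = h/λ = 6.626 × 10⁻³⁴ / 3.420 × 10⁻¹⁰ = 1.937 × 10⁻²⁴ kg·m/s.
v = p/m = 1.937 × 10⁻²⁴ / 1.673 × 10⁻²⁷ = 1.16 × 10³ m/s = 1160 m/s.

v = 1160 m/s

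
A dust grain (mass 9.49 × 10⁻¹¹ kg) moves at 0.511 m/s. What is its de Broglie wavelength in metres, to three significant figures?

λ = 1.37 × 10⁻²³ m

p = mv = 9.49 × 10⁻¹¹ × 0.511 = 4.849 × 10⁻¹¹ kg·m/s.
λ = h/p = 6.626 × 10⁻³⁴ / 4.849 × 10⁻¹¹ = 1.37 × 10⁻²³ m.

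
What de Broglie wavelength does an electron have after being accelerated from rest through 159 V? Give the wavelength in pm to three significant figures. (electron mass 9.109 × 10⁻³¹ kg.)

KE = eV = 1.602 × 10⁻¹⁹ × 159.0 = 2.547 × 10⁻¹⁷ J.
p = √(2mKE) = √(2 × 9.109 × 10⁻³¹ × 2.547 × 10⁻¹⁷) = 6.812 × 10⁻²⁴ kg·m/s.
λ = h/p = 6.626 × 10⁻³⁴ / 6.812 × 10⁻²⁴ = 9.73 × 10⁻¹¹ m = 97.3 pm.

λ = 97.3 pm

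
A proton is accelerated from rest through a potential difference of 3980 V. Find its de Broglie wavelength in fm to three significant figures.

KE = eV = 1.602 × 10⁻¹⁹ × 3980 = 6.376 × 10⁻¹⁶ J.
p = √(2mKE) = √(2 × 1.673 × 10⁻²⁷ × 6.376 × 10⁻¹⁶) = 1.461 × 10⁻²¹ kg·m/s.
λ = h/p = 6.626 × 10⁻³⁴ / 1.461 × 10⁻²¹ = 4.54 × 10⁻¹³ m = 454 fm.

λ = 454 fm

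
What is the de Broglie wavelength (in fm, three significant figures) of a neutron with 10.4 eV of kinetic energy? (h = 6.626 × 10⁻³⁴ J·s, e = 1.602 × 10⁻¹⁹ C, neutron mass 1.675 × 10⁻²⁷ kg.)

KE = 10.4 eV = 1.666 × 10⁻¹⁸ J.
p = √(2mKE) = √(2 × 1.675 × 10⁻²⁷ × 1.666 × 10⁻¹⁸) = 7.471 × 10⁻²³ kg·m/s.
λ = h/p = 6.626 × 10⁻³⁴ / 7.471 × 10⁻²³ = 8.87 × 10⁻¹² m = 8870 fm.

λ = 8870 fm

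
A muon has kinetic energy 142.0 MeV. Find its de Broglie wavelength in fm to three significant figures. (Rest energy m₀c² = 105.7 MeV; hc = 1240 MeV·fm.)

Total energy E = KE + m₀c² = 142.0 + 105.7 = 247.7 MeV.
(pc)² = E² − (m₀c²)² = (247.7)² − (105.7)² = 5.018 × 10⁴ MeV², so pc = 224.0 MeV.
λ = hc/(pc) = 1240 MeV·fm / 224.0 MeV = 5.54 fm.

λ = 5.54 fm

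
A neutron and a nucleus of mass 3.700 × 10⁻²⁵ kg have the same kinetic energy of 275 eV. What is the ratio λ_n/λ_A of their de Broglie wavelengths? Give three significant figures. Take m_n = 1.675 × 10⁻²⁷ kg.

λ_n/λ_A = 14.9

At fixed KE, p = √(2mKE) so λ = h/p ∝ 1/√m.
λ_n/λ_A = √(m_A/m_n) = √(3.700 × 10⁻²⁵/1.675 × 10⁻²⁷) = √(220.9) = 14.9.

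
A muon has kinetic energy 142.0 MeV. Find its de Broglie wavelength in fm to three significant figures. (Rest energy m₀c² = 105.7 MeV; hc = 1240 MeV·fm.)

λ = 5.54 fm

Total energy E = KE + m₀c² = 142.0 + 105.7 = 247.7 MeV.
(pc)² = E² − (m₀c²)² = (247.7)² − (105.7)² = 5.018 × 10⁴ MeV², so pc = 224.0 MeV.
λ = hc/(pc) = 1240 MeV·fm / 224.0 MeV = 5.54 fm.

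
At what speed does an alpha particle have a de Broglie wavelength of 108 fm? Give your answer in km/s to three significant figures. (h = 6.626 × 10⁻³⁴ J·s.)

p = h/λ = 6.626 × 10⁻³⁴ / 1.080 × 10⁻¹³ = 6.135 × 10⁻²¹ kg·m/s.
v = p/m = 6.135 × 10⁻²¹ / 6.645 × 10⁻²⁷ = 9.23 × 10⁵ m/s = 923 km/s.

v = 923 km/s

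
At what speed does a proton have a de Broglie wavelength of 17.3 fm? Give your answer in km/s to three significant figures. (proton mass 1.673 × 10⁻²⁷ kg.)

v = 2.29 × 10⁴ km/s

p = h/λ = 6.626 × 10⁻³⁴ / 1.730 × 10⁻¹⁴ = 3.830 × 10⁻²⁰ kg·m/s.
v = p/m = 3.830 × 10⁻²⁰ / 1.673 × 10⁻²⁷ = 2.29 × 10⁷ m/s = 2.29 × 10⁴ km/s.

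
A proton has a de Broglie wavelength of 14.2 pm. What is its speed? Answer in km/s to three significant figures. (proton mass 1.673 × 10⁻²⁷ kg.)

p = h/λ = 6.626 × 10⁻³⁴ / 1.420 × 10⁻¹¹ = 4.666 × 10⁻²³ kg·m/s.
v = p/m = 4.666 × 10⁻²³ / 1.673 × 10⁻²⁷ = 2.79 × 10⁴ m/s = 27.9 km/s.

v = 27.9 km/s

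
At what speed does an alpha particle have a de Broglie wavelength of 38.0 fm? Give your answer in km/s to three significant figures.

v = 2620 km/s

p = h/λ = 6.626 × 10⁻³⁴ / 3.800 × 10⁻¹⁴ = 1.744 × 10⁻²⁰ kg·m/s.
v = p/m = 1.744 × 10⁻²⁰ / 6.645 × 10⁻²⁷ = 2.62 × 10⁶ m/s = 2620 km/s.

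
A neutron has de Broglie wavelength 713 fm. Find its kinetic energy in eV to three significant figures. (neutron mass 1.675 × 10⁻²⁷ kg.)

KE = 1610 eV

p = h/λ = 6.626 × 10⁻³⁴ / 7.130 × 10⁻¹³ = 9.293 × 10⁻²² kg·m/s.
KE = p²/(2m) = (9.293 × 10⁻²²)² / (2 × 1.675 × 10⁻²⁷) = 2.578 × 10⁻¹⁶ J = 1610 eV.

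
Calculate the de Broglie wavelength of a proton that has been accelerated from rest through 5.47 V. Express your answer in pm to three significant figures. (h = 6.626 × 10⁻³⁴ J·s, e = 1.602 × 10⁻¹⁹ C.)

λ = 12.2 pm

KE = eV = 1.602 × 10⁻¹⁹ × 5.470 = 8.763 × 10⁻¹⁹ J.
p = √(2mKE) = √(2 × 1.673 × 10⁻²⁷ × 8.763 × 10⁻¹⁹) = 5.415 × 10⁻²³ kg·m/s.
λ = h/p = 6.626 × 10⁻³⁴ / 5.415 × 10⁻²³ = 1.22 × 10⁻¹¹ m = 12.2 pm.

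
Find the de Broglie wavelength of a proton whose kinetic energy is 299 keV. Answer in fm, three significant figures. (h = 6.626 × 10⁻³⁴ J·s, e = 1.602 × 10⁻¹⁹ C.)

KE = 299 keV = 4.790 × 10⁻¹⁴ J.
p = √(2mKE) = √(2 × 1.673 × 10⁻²⁷ × 4.790 × 10⁻¹⁴) = 1.266 × 10⁻²⁰ kg·m/s.
λ = h/p = 6.626 × 10⁻³⁴ / 1.266 × 10⁻²⁰ = 5.23 × 10⁻¹⁴ m = 52.3 fm.

λ = 52.3 fm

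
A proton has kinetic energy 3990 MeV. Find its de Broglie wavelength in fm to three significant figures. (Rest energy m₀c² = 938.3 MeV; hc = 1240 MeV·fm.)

Total energy E = KE + m₀c² = 3990 + 938.3 = 4928.3 MeV.
(pc)² = E² − (m₀c²)² = (4928.3)² − (938.3)² = 2.341 × 10⁷ MeV², so pc = 4838 MeV.
λ = hc/(pc) = 1240 MeV·fm / 4838 MeV = 0.256 fm.

λ = 0.256 fm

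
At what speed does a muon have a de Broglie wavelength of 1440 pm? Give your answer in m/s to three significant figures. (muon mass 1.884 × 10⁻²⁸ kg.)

p = h/λ = 6.626 × 10⁻³⁴ / 1.440 × 10⁻⁹ = 4.601 × 10⁻²⁵ kg·m/s.
v = p/m = 4.601 × 10⁻²⁵ / 1.884 × 10⁻²⁸ = 2.44 × 10³ m/s = 2440 m/s.

v = 2440 m/s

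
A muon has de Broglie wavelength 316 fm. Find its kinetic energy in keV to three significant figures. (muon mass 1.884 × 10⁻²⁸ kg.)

KE = 72.8 keV

p = h/λ = 6.626 × 10⁻³⁴ / 3.160 × 10⁻¹³ = 2.097 × 10⁻²¹ kg·m/s.
KE = p²/(2m) = (2.097 × 10⁻²¹)² / (2 × 1.884 × 10⁻²⁸) = 1.167 × 10⁻¹⁴ J = 72.8 keV.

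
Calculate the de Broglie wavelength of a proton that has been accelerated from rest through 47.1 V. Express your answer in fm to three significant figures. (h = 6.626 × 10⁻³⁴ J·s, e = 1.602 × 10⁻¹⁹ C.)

λ = 4170 fm

KE = eV = 1.602 × 10⁻¹⁹ × 47.10 = 7.545 × 10⁻¹⁸ J.
p = √(2mKE) = √(2 × 1.673 × 10⁻²⁷ × 7.545 × 10⁻¹⁸) = 1.589 × 10⁻²² kg·m/s.
λ = h/p = 6.626 × 10⁻³⁴ / 1.589 × 10⁻²² = 4.17 × 10⁻¹² m = 4170 fm.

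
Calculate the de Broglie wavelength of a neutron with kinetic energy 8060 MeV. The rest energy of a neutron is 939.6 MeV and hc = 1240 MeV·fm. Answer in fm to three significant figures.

λ = 0.139 fm

Total energy E = KE + m₀c² = 8060 + 939.6 = 8999.6 MeV.
(pc)² = E² − (m₀c²)² = (8999.6)² − (939.6)² = 8.011 × 10⁷ MeV², so pc = 8950 MeV.
λ = hc/(pc) = 1240 MeV·fm / 8950 MeV = 0.139 fm.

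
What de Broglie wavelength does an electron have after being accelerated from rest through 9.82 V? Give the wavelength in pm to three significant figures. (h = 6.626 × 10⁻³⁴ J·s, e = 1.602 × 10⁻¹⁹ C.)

KE = eV = 1.602 × 10⁻¹⁹ × 9.820 = 1.573 × 10⁻¹⁸ J.
p = √(2mKE) = √(2 × 9.109 × 10⁻³¹ × 1.573 × 10⁻¹⁸) = 1.693 × 10⁻²⁴ kg·m/s.
λ = h/p = 6.626 × 10⁻³⁴ / 1.693 × 10⁻²⁴ = 3.91 × 10⁻¹⁰ m = 391 pm.

λ = 391 pm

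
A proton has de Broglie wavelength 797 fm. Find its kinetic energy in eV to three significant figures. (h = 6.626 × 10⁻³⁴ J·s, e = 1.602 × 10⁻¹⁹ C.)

p = h/λ = 6.626 × 10⁻³⁴ / 7.970 × 10⁻¹³ = 8.314 × 10⁻²² kg·m/s.
KE = p²/(2m) = (8.314 × 10⁻²²)² / (2 × 1.673 × 10⁻²⁷) = 2.066 × 10⁻¹⁶ J = 1290 eV.

KE = 1290 eV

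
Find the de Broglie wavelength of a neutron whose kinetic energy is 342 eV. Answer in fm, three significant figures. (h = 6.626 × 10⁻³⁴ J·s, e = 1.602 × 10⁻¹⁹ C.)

KE = 342 eV = 5.479 × 10⁻¹⁷ J.
p = √(2mKE) = √(2 × 1.675 × 10⁻²⁷ × 5.479 × 10⁻¹⁷) = 4.284 × 10⁻²² kg·m/s.
λ = h/p = 6.626 × 10⁻³⁴ / 4.284 × 10⁻²² = 1.55 × 10⁻¹² m = 1550 fm.

λ = 1550 fm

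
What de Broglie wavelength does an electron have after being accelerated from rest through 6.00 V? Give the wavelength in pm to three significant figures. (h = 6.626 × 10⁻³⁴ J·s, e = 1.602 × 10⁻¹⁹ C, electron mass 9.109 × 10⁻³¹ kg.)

λ = 501 pm

KE = eV = 1.602 × 10⁻¹⁹ × 6.000 = 9.612 × 10⁻¹⁹ J.
p = √(2mKE) = √(2 × 9.109 × 10⁻³¹ × 9.612 × 10⁻¹⁹) = 1.323 × 10⁻²⁴ kg·m/s.
λ = h/p = 6.626 × 10⁻³⁴ / 1.323 × 10⁻²⁴ = 5.01 × 10⁻¹⁰ m = 501 pm.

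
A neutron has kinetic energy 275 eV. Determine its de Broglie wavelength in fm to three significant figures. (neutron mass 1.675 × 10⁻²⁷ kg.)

KE = 275 eV = 4.406 × 10⁻¹⁷ J.
p = √(2mKE) = √(2 × 1.675 × 10⁻²⁷ × 4.406 × 10⁻¹⁷) = 3.842 × 10⁻²² kg·m/s.
λ = h/p = 6.626 × 10⁻³⁴ / 3.842 × 10⁻²² = 1.72 × 10⁻¹² m = 1720 fm.

λ = 1720 fm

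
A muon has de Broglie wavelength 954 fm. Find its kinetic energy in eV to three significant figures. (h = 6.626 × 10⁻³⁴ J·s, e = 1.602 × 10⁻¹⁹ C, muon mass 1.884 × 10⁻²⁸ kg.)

p = h/λ = 6.626 × 10⁻³⁴ / 9.540 × 10⁻¹³ = 6.945 × 10⁻²² kg·m/s.
KE = p²/(2m) = (6.945 × 10⁻²²)² / (2 × 1.884 × 10⁻²⁸) = 1.280 × 10⁻¹⁵ J = 7990 eV.

KE = 7990 eV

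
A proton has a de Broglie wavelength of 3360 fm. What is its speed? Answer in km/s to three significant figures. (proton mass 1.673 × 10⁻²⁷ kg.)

p = h/λ = 6.626 × 10⁻³⁴ / 3.360 × 10⁻¹² = 1.972 × 10⁻²² kg·m/s.
v = p/m = 1.972 × 10⁻²² / 1.673 × 10⁻²⁷ = 1.18 × 10⁵ m/s = 118 km/s.

v = 118 km/s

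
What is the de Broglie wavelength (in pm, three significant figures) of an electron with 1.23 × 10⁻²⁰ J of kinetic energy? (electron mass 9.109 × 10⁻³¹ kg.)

λ = 4430 pm

p = √(2mKE) = √(2 × 9.109 × 10⁻³¹ × 1.230 × 10⁻²⁰) = 1.497 × 10⁻²⁵ kg·m/s.
λ = h/p = 6.626 × 10⁻³⁴ / 1.497 × 10⁻²⁵ = 4.43 × 10⁻⁹ m = 4430 pm.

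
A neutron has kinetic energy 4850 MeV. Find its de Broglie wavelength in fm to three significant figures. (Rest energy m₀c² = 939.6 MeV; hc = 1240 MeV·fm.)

λ = 0.217 fm

Total energy E = KE + m₀c² = 4850 + 939.6 = 5789.6 MeV.
(pc)² = E² − (m₀c²)² = (5789.6)² − (939.6)² = 3.264 × 10⁷ MeV², so pc = 5713 MeV.
λ = hc/(pc) = 1240 MeV·fm / 5713 MeV = 0.217 fm.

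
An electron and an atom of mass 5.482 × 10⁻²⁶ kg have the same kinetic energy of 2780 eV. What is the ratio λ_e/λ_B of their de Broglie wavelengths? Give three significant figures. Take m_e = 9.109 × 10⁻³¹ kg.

λ_e/λ_B = 245

At fixed KE, p = √(2mKE) so λ = h/p ∝ 1/√m.
λ_e/λ_B = √(m_B/m_e) = √(5.482 × 10⁻²⁶/9.109 × 10⁻³¹) = √(6.018 × 10⁴) = 245.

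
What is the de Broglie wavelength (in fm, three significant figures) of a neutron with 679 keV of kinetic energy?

KE = 679 keV = 1.088 × 10⁻¹³ J.
p = √(2mKE) = √(2 × 1.675 × 10⁻²⁷ × 1.088 × 10⁻¹³) = 1.909 × 10⁻²⁰ kg·m/s.
λ = h/p = 6.626 × 10⁻³⁴ / 1.909 × 10⁻²⁰ = 3.47 × 10⁻¹⁴ m = 34.7 fm.

λ = 34.7 fm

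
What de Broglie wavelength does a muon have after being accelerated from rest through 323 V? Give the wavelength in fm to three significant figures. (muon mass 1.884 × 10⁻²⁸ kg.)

KE = eV = 1.602 × 10⁻¹⁹ × 323.0 = 5.174 × 10⁻¹⁷ J.
p = √(2mKE) = √(2 × 1.884 × 10⁻²⁸ × 5.174 × 10⁻¹⁷) = 1.396 × 10⁻²² kg·m/s.
λ = h/p = 6.626 × 10⁻³⁴ / 1.396 × 10⁻²² = 4.75 × 10⁻¹² m = 4750 fm.

λ = 4750 fm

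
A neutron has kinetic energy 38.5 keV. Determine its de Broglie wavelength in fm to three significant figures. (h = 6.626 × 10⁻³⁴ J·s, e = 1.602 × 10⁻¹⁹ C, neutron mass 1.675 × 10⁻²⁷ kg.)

KE = 38.5 keV = 6.168 × 10⁻¹⁵ J.
p = √(2mKE) = √(2 × 1.675 × 10⁻²⁷ × 6.168 × 10⁻¹⁵) = 4.546 × 10⁻²¹ kg·m/s.
λ = h/p = 6.626 × 10⁻³⁴ / 4.546 × 10⁻²¹ = 1.46 × 10⁻¹³ m = 146 fm.

λ = 146 fm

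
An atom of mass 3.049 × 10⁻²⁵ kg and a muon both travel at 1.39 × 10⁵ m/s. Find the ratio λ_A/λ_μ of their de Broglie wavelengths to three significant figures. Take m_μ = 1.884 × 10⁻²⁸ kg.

λ_A/λ_μ = 6.18 × 10⁻⁴

At fixed v, p = mv so λ = h/(mv) ∝ 1/m.
λ_A/λ_μ = m_μ/m_A = 1.884 × 10⁻²⁸/3.049 × 10⁻²⁵ = 6.18 × 10⁻⁴.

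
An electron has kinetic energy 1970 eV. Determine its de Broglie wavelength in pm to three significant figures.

λ = 27.6 pm

KE = 1970 eV = 3.156 × 10⁻¹⁶ J.
p = √(2mKE) = √(2 × 9.109 × 10⁻³¹ × 3.156 × 10⁻¹⁶) = 2.398 × 10⁻²³ kg·m/s.
λ = h/p = 6.626 × 10⁻³⁴ / 2.398 × 10⁻²³ = 2.76 × 10⁻¹¹ m = 27.6 pm.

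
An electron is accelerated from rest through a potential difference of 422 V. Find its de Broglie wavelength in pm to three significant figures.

KE = eV = 1.602 × 10⁻¹⁹ × 422.0 = 6.760 × 10⁻¹⁷ J.
p = √(2mKE) = √(2 × 9.109 × 10⁻³¹ × 6.760 × 10⁻¹⁷) = 1.110 × 10⁻²³ kg·m/s.
λ = h/p = 6.626 × 10⁻³⁴ / 1.110 × 10⁻²³ = 5.97 × 10⁻¹¹ m = 59.7 pm.

λ = 59.7 pm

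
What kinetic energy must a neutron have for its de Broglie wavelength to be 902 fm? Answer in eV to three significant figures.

KE = 1010 eV

p = h/λ = 6.626 × 10⁻³⁴ / 9.020 × 10⁻¹³ = 7.346 × 10⁻²² kg·m/s.
KE = p²/(2m) = (7.346 × 10⁻²²)² / (2 × 1.675 × 10⁻²⁷) = 1.611 × 10⁻¹⁶ J = 1010 eV.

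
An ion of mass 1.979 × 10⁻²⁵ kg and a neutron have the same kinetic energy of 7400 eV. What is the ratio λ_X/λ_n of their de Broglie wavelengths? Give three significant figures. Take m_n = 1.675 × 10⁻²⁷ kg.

At fixed KE, p = √(2mKE) so λ = h/p ∝ 1/√m.
λ_X/λ_n = √(m_n/m_X) = √(1.675 × 10⁻²⁷/1.979 × 10⁻²⁵) = √(8.464 × 10⁻³) = 0.0920.

λ_X/λ_n = 0.0920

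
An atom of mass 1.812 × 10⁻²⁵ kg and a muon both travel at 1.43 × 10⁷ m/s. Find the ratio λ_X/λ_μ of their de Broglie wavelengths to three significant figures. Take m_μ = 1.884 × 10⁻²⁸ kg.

λ_X/λ_μ = 1.04 × 10⁻³

At fixed v, p = mv so λ = h/(mv) ∝ 1/m.
λ_X/λ_μ = m_μ/m_X = 1.884 × 10⁻²⁸/1.812 × 10⁻²⁵ = 1.04 × 10⁻³.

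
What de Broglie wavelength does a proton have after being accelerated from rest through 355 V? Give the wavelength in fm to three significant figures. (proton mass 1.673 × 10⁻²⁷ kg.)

λ = 1520 fm

KE = eV = 1.602 × 10⁻¹⁹ × 355.0 = 5.687 × 10⁻¹⁷ J.
p = √(2mKE) = √(2 × 1.673 × 10⁻²⁷ × 5.687 × 10⁻¹⁷) = 4.362 × 10⁻²² kg·m/s.
λ = h/p = 6.626 × 10⁻³⁴ / 4.362 × 10⁻²² = 1.52 × 10⁻¹² m = 1520 fm.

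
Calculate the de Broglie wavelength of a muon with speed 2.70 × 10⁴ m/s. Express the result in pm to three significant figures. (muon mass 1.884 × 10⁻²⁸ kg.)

λ = 130 pm

p = mv = 1.884 × 10⁻²⁸ × 2.70 × 10⁴ = 5.087 × 10⁻²⁴ kg·m/s.
λ = h/p = 6.626 × 10⁻³⁴ / 5.087 × 10⁻²⁴ = 1.30 × 10⁻¹⁰ m = 130 pm.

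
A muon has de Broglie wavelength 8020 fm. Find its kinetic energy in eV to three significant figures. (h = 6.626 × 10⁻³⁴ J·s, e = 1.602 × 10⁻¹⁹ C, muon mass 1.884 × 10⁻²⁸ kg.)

KE = 113 eV

p = h/λ = 6.626 × 10⁻³⁴ / 8.020 × 10⁻¹² = 8.262 × 10⁻²³ kg·m/s.
KE = p²/(2m) = (8.262 × 10⁻²³)² / (2 × 1.884 × 10⁻²⁸) = 1.812 × 10⁻¹⁷ J = 113 eV.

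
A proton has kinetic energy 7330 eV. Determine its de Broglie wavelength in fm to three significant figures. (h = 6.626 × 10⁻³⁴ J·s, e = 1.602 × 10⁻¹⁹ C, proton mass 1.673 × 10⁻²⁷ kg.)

λ = 334 fm

KE = 7330 eV = 1.174 × 10⁻¹⁵ J.
p = √(2mKE) = √(2 × 1.673 × 10⁻²⁷ × 1.174 × 10⁻¹⁵) = 1.982 × 10⁻²¹ kg·m/s.
λ = h/p = 6.626 × 10⁻³⁴ / 1.982 × 10⁻²¹ = 3.34 × 10⁻¹³ m = 334 fm.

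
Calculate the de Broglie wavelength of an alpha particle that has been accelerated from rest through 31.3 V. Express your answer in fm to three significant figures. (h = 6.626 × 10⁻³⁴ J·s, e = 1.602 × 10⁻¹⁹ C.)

KE = 2eV = 2 × 1.602 × 10⁻¹⁹ × 31.30 = 1.003 × 10⁻¹⁷ J.
p = √(2mKE) = √(2 × 6.645 × 10⁻²⁷ × 1.003 × 10⁻¹⁷) = 3.651 × 10⁻²² kg·m/s.
λ = h/p = 6.626 × 10⁻³⁴ / 3.651 × 10⁻²² = 1.81 × 10⁻¹² m = 1810 fm.

λ = 1810 fm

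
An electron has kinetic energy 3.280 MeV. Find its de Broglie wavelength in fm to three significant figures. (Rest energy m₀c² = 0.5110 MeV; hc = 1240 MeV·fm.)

λ = 330 fm

Total energy E = KE + m₀c² = 3.280 + 0.5110 = 3.7910 MeV.
(pc)² = E² − (m₀c²)² = (3.7910)² − (0.5110)² = 14.11 MeV², so pc = 3.756 MeV.
λ = hc/(pc) = 1240 MeV·fm / 3.756 MeV = 330 fm.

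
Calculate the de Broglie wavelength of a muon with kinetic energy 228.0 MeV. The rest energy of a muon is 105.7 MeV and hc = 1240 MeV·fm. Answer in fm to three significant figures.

Total energy E = KE + m₀c² = 228.0 + 105.7 = 333.7 MeV.
(pc)² = E² − (m₀c²)² = (333.7)² − (105.7)² = 1.002 × 10⁵ MeV², so pc = 316.5 MeV.
λ = hc/(pc) = 1240 MeV·fm / 316.5 MeV = 3.92 fm.

λ = 3.92 fm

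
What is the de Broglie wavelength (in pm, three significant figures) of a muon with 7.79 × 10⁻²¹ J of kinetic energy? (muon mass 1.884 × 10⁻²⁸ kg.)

p = √(2mKE) = √(2 × 1.884 × 10⁻²⁸ × 7.790 × 10⁻²¹) = 1.713 × 10⁻²⁴ kg·m/s.
λ = h/p = 6.626 × 10⁻³⁴ / 1.713 × 10⁻²⁴ = 3.87 × 10⁻¹⁰ m = 387 pm.

λ = 387 pm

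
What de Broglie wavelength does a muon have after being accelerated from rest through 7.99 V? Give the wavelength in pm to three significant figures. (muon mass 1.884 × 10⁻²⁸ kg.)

λ = 30.2 pm

KE = eV = 1.602 × 10⁻¹⁹ × 7.990 = 1.280 × 10⁻¹⁸ J.
p = √(2mKE) = √(2 × 1.884 × 10⁻²⁸ × 1.280 × 10⁻¹⁸) = 2.196 × 10⁻²³ kg·m/s.
λ = h/p = 6.626 × 10⁻³⁴ / 2.196 × 10⁻²³ = 3.02 × 10⁻¹¹ m = 30.2 pm.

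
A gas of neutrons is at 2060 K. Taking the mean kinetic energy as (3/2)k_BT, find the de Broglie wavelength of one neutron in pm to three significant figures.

λ = 55.4 pm

KE = (3/2)k_BT = 1.5 × 1.381 × 10⁻²³ × 2060 = 4.267 × 10⁻²⁰ J.
p = √(2mKE) = √(2 × 1.675 × 10⁻²⁷ × 4.267 × 10⁻²⁰) = 1.196 × 10⁻²³ kg·m/s.
λ = h/p = 5.54 × 10⁻¹¹ m = 55.4 pm.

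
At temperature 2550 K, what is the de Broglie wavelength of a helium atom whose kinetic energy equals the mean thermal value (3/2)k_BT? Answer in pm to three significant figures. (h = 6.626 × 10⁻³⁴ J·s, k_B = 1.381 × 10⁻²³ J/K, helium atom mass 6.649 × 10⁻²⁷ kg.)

λ = 25.0 pm

KE = (3/2)k_BT = 1.5 × 1.381 × 10⁻²³ × 2550 = 5.282 × 10⁻²⁰ J.
p = √(2mKE) = √(2 × 6.649 × 10⁻²⁷ × 5.282 × 10⁻²⁰) = 2.650 × 10⁻²³ kg·m/s.
λ = h/p = 2.50 × 10⁻¹¹ m = 25.0 pm.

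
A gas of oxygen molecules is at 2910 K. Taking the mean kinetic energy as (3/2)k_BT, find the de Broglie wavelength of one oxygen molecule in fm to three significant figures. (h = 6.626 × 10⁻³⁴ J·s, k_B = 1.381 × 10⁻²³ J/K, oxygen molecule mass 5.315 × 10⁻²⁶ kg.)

λ = 8280 fm

KE = (3/2)k_BT = 1.5 × 1.381 × 10⁻²³ × 2910 = 6.028 × 10⁻²⁰ J.
p = √(2mKE) = √(2 × 5.315 × 10⁻²⁶ × 6.028 × 10⁻²⁰) = 8.005 × 10⁻²³ kg·m/s.
λ = h/p = 8.28 × 10⁻¹² m = 8280 fm.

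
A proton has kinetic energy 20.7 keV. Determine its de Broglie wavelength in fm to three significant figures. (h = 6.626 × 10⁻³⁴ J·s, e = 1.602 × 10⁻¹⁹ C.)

λ = 199 fm

KE = 20.7 keV = 3.316 × 10⁻¹⁵ J.
p = √(2mKE) = √(2 × 1.673 × 10⁻²⁷ × 3.316 × 10⁻¹⁵) = 3.331 × 10⁻²¹ kg·m/s.
λ = h/p = 6.626 × 10⁻³⁴ / 3.331 × 10⁻²¹ = 1.99 × 10⁻¹³ m = 199 fm.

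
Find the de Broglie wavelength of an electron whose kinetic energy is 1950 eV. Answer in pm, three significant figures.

λ = 27.8 pm

KE = 1950 eV = 3.124 × 10⁻¹⁶ J.
p = √(2mKE) = √(2 × 9.109 × 10⁻³¹ × 3.124 × 10⁻¹⁶) = 2.386 × 10⁻²³ kg·m/s.
λ = h/p = 6.626 × 10⁻³⁴ / 2.386 × 10⁻²³ = 2.78 × 10⁻¹¹ m = 27.8 pm.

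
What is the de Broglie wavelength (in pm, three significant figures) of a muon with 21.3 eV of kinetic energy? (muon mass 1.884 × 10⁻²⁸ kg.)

λ = 18.5 pm

KE = 21.3 eV = 3.412 × 10⁻¹⁸ J.
p = √(2mKE) = √(2 × 1.884 × 10⁻²⁸ × 3.412 × 10⁻¹⁸) = 3.586 × 10⁻²³ kg·m/s.
λ = h/p = 6.626 × 10⁻³⁴ / 3.586 × 10⁻²³ = 1.85 × 10⁻¹¹ m = 18.5 pm.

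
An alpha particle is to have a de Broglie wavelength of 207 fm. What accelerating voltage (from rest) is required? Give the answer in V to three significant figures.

V = 2410 V

p = h/λ = 6.626 × 10⁻³⁴ / 2.070 × 10⁻¹³ = 3.201 × 10⁻²¹ kg·m/s.
KE = p²/(2m) = 7.710 × 10⁻¹⁶ J.
V = KE/2e = 7.710 × 10⁻¹⁶ / (2 × 1.602 × 10⁻¹⁹) = 2410 V.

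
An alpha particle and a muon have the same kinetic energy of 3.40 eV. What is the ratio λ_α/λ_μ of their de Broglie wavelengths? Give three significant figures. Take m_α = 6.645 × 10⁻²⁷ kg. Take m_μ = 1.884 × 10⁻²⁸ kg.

λ_α/λ_μ = 0.168

At fixed KE, p = √(2mKE) so λ = h/p ∝ 1/√m.
λ_α/λ_μ = √(m_μ/m_α) = √(1.884 × 10⁻²⁸/6.645 × 10⁻²⁷) = √(0.02835) = 0.168.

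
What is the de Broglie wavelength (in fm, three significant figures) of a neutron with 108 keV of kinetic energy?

λ = 87.0 fm

KE = 108 keV = 1.730 × 10⁻¹⁴ J.
p = √(2mKE) = √(2 × 1.675 × 10⁻²⁷ × 1.730 × 10⁻¹⁴) = 7.613 × 10⁻²¹ kg·m/s.
λ = h/p = 6.626 × 10⁻³⁴ / 7.613 × 10⁻²¹ = 8.70 × 10⁻¹⁴ m = 87.0 fm.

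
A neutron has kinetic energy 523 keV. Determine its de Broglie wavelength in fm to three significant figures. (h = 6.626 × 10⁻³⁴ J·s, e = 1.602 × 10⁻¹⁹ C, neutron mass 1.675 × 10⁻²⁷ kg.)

KE = 523 keV = 8.378 × 10⁻¹⁴ J.
p = √(2mKE) = √(2 × 1.675 × 10⁻²⁷ × 8.378 × 10⁻¹⁴) = 1.675 × 10⁻²⁰ kg·m/s.
λ = h/p = 6.626 × 10⁻³⁴ / 1.675 × 10⁻²⁰ = 3.96 × 10⁻¹⁴ m = 39.6 fm.

λ = 39.6 fm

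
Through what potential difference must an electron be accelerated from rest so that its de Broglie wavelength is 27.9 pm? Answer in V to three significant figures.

V = 1930 V

p = h/λ = 6.626 × 10⁻³⁴ / 2.790 × 10⁻¹¹ = 2.375 × 10⁻²³ kg·m/s.
KE = p²/(2m) = 3.096 × 10⁻¹⁶ J.
V = KE/e = 3.096 × 10⁻¹⁶ / (1.602 × 10⁻¹⁹) = 1930 V.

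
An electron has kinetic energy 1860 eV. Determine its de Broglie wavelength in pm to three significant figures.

λ = 28.4 pm

KE = 1860 eV = 2.980 × 10⁻¹⁶ J.
p = √(2mKE) = √(2 × 9.109 × 10⁻³¹ × 2.980 × 10⁻¹⁶) = 2.330 × 10⁻²³ kg·m/s.
λ = h/p = 6.626 × 10⁻³⁴ / 2.330 × 10⁻²³ = 2.84 × 10⁻¹¹ m = 28.4 pm.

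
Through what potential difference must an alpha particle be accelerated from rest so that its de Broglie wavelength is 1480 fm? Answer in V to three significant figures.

V = 47.1 V

p = h/λ = 6.626 × 10⁻³⁴ / 1.480 × 10⁻¹² = 4.477 × 10⁻²² kg·m/s.
KE = p²/(2m) = 1.508 × 10⁻¹⁷ J.
V = KE/2e = 1.508 × 10⁻¹⁷ / (2 × 1.602 × 10⁻¹⁹) = 47.1 V.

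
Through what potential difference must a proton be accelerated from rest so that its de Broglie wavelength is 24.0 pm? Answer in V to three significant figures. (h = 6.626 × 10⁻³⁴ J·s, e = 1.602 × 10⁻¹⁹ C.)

p = h/λ = 6.626 × 10⁻³⁴ / 2.400 × 10⁻¹¹ = 2.761 × 10⁻²³ kg·m/s.
KE = p²/(2m) = 2.278 × 10⁻¹⁹ J.
V = KE/e = 2.278 × 10⁻¹⁹ / (1.602 × 10⁻¹⁹) = 1.42 V.

V = 1.42 V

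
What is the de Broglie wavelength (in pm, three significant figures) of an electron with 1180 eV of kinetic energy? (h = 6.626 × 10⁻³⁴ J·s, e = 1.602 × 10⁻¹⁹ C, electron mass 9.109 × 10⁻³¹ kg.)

KE = 1180 eV = 1.890 × 10⁻¹⁶ J.
p = √(2mKE) = √(2 × 9.109 × 10⁻³¹ × 1.890 × 10⁻¹⁶) = 1.856 × 10⁻²³ kg·m/s.
λ = h/p = 6.626 × 10⁻³⁴ / 1.856 × 10⁻²³ = 3.57 × 10⁻¹¹ m = 35.7 pm.

λ = 35.7 pm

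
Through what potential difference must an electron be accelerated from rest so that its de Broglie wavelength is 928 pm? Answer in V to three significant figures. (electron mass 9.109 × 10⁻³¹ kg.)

V = 1.75 V

p = h/λ = 6.626 × 10⁻³⁴ / 9.280 × 10⁻¹⁰ = 7.140 × 10⁻²⁵ kg·m/s.
KE = p²/(2m) = 2.798 × 10⁻¹⁹ J.
V = KE/e = 2.798 × 10⁻¹⁹ / (1.602 × 10⁻¹⁹) = 1.75 V.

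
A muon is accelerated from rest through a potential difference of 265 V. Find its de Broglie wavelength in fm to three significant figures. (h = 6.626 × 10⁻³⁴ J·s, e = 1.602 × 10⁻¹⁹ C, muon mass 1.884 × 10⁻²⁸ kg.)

KE = eV = 1.602 × 10⁻¹⁹ × 265.0 = 4.245 × 10⁻¹⁷ J.
p = √(2mKE) = √(2 × 1.884 × 10⁻²⁸ × 4.245 × 10⁻¹⁷) = 1.265 × 10⁻²² kg·m/s.
λ = h/p = 6.626 × 10⁻³⁴ / 1.265 × 10⁻²² = 5.24 × 10⁻¹² m = 5240 fm.

λ = 5240 fm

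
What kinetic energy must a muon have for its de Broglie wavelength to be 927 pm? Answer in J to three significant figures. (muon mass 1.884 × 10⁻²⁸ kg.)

p = h/λ = 6.626 × 10⁻³⁴ / 9.270 × 10⁻¹⁰ = 7.148 × 10⁻²⁵ kg·m/s.
KE = p²/(2m) = (7.148 × 10⁻²⁵)² / (2 × 1.884 × 10⁻²⁸) = 1.356 × 10⁻²¹ J = 1.36 × 10⁻²¹ J.

KE = 1.36 × 10⁻²¹ J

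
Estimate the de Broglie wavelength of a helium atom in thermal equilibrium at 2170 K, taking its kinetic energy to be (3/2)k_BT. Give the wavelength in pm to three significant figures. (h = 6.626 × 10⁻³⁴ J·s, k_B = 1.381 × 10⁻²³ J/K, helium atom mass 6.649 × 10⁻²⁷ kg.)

KE = (3/2)k_BT = 1.5 × 1.381 × 10⁻²³ × 2170 = 4.495 × 10⁻²⁰ J.
p = √(2mKE) = √(2 × 6.649 × 10⁻²⁷ × 4.495 × 10⁻²⁰) = 2.445 × 10⁻²³ kg·m/s.
λ = h/p = 2.71 × 10⁻¹¹ m = 27.1 pm.

λ = 27.1 pm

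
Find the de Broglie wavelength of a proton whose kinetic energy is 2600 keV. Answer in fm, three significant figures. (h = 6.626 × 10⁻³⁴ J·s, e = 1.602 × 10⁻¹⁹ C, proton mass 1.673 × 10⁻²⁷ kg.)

KE = 2600 keV = 4.165 × 10⁻¹³ J.
p = √(2mKE) = √(2 × 1.673 × 10⁻²⁷ × 4.165 × 10⁻¹³) = 3.733 × 10⁻²⁰ kg·m/s.
λ = h/p = 6.626 × 10⁻³⁴ / 3.733 × 10⁻²⁰ = 1.77 × 10⁻¹⁴ m = 17.7 fm.

λ = 17.7 fm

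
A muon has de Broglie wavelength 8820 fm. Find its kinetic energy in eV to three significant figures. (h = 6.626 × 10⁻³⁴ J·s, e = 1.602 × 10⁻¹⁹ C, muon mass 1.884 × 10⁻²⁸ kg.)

KE = 93.5 eV

p = h/λ = 6.626 × 10⁻³⁴ / 8.820 × 10⁻¹² = 7.512 × 10⁻²³ kg·m/s.
KE = p²/(2m) = (7.512 × 10⁻²³)² / (2 × 1.884 × 10⁻²⁸) = 1.498 × 10⁻¹⁷ J = 93.5 eV.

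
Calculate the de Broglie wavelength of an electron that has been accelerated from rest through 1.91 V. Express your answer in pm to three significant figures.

λ = 887 pm

KE = eV = 1.602 × 10⁻¹⁹ × 1.910 = 3.060 × 10⁻¹⁹ J.
p = √(2mKE) = √(2 × 9.109 × 10⁻³¹ × 3.060 × 10⁻¹⁹) = 7.466 × 10⁻²⁵ kg·m/s.
λ = h/p = 6.626 × 10⁻³⁴ / 7.466 × 10⁻²⁵ = 8.87 × 10⁻¹⁰ m = 887 pm.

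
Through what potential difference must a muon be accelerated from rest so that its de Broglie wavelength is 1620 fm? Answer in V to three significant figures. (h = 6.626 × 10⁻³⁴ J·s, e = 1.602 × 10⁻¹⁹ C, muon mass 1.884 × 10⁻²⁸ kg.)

V = 2770 V

p = h/λ = 6.626 × 10⁻³⁴ / 1.620 × 10⁻¹² = 4.090 × 10⁻²² kg·m/s.
KE = p²/(2m) = 4.440 × 10⁻¹⁶ J.
V = KE/e = 4.440 × 10⁻¹⁶ / (1.602 × 10⁻¹⁹) = 2770 V.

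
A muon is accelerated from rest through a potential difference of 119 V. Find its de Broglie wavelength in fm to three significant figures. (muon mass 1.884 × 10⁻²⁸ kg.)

KE = eV = 1.602 × 10⁻¹⁹ × 119.0 = 1.906 × 10⁻¹⁷ J.
p = √(2mKE) = √(2 × 1.884 × 10⁻²⁸ × 1.906 × 10⁻¹⁷) = 8.475 × 10⁻²³ kg·m/s.
λ = h/p = 6.626 × 10⁻³⁴ / 8.475 × 10⁻²³ = 7.82 × 10⁻¹² m = 7820 fm.

λ = 7820 fm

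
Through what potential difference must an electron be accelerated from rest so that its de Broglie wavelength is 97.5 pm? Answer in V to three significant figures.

p = h/λ = 6.626 × 10⁻³⁴ / 9.750 × 10⁻¹¹ = 6.796 × 10⁻²⁴ kg·m/s.
KE = p²/(2m) = 2.535 × 10⁻¹⁷ J.
V = KE/e = 2.535 × 10⁻¹⁷ / (1.602 × 10⁻¹⁹) = 158 V.

V = 158 V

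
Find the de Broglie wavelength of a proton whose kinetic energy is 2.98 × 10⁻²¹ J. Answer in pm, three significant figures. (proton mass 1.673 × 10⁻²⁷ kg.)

p = √(2mKE) = √(2 × 1.673 × 10⁻²⁷ × 2.980 × 10⁻²¹) = 3.158 × 10⁻²⁴ kg·m/s.
λ = h/p = 6.626 × 10⁻³⁴ / 3.158 × 10⁻²⁴ = 2.10 × 10⁻¹⁰ m = 210 pm.

λ = 210 pm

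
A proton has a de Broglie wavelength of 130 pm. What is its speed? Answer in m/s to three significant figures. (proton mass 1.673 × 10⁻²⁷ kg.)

p = h/λ = 6.626 × 10⁻³⁴ / 1.300 × 10⁻¹⁰ = 5.097 × 10⁻²⁴ kg·m/s.
v = p/m = 5.097 × 10⁻²⁴ / 1.673 × 10⁻²⁷ = 3.05 × 10³ m/s = 3050 m/s.

v = 3050 m/s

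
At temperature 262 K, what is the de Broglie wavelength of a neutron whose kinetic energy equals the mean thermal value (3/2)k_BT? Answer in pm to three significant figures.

λ = 155 pm

KE = (3/2)k_BT = 1.5 × 1.381 × 10⁻²³ × 262 = 5.427 × 10⁻²¹ J.
p = √(2mKE) = √(2 × 1.675 × 10⁻²⁷ × 5.427 × 10⁻²¹) = 4.264 × 10⁻²⁴ kg·m/s.
λ = h/p = 1.55 × 10⁻¹⁰ m = 155 pm.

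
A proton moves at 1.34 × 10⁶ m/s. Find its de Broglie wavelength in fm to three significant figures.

λ = 296 fm

p = mv = 1.673 × 10⁻²⁷ × 1.34 × 10⁶ = 2.242 × 10⁻²¹ kg·m/s.
λ = h/p = 6.626 × 10⁻³⁴ / 2.242 × 10⁻²¹ = 2.96 × 10⁻¹³ m = 296 fm.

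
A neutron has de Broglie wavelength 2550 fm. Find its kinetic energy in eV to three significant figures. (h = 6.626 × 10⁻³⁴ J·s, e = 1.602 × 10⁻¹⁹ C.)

KE = 126 eV

p = h/λ = 6.626 × 10⁻³⁴ / 2.550 × 10⁻¹² = 2.598 × 10⁻²² kg·m/s.
KE = p²/(2m) = (2.598 × 10⁻²²)² / (2 × 1.675 × 10⁻²⁷) = 2.015 × 10⁻¹⁷ J = 126 eV.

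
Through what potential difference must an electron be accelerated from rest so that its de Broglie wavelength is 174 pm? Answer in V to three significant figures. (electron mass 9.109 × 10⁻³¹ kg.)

V = 49.7 V

p = h/λ = 6.626 × 10⁻³⁴ / 1.740 × 10⁻¹⁰ = 3.808 × 10⁻²⁴ kg·m/s.
KE = p²/(2m) = 7.960 × 10⁻¹⁸ J.
V = KE/e = 7.960 × 10⁻¹⁸ / (1.602 × 10⁻¹⁹) = 49.7 V.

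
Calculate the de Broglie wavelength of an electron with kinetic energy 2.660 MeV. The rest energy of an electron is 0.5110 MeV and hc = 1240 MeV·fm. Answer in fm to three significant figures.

Total energy E = KE + m₀c² = 2.660 + 0.5110 = 3.1710 MeV.
(pc)² = E² − (m₀c²)² = (3.1710)² − (0.5110)² = 9.794 MeV², so pc = 3.130 MeV.
λ = hc/(pc) = 1240 MeV·fm / 3.130 MeV = 396 fm.

λ = 396 fm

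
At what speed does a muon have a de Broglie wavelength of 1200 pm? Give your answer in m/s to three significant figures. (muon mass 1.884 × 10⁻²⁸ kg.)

p = h/λ = 6.626 × 10⁻³⁴ / 1.200 × 10⁻⁹ = 5.522 × 10⁻²⁵ kg·m/s.
v = p/m = 5.522 × 10⁻²⁵ / 1.884 × 10⁻²⁸ = 2.93 × 10³ m/s = 2930 m/s.

v = 2930 m/s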